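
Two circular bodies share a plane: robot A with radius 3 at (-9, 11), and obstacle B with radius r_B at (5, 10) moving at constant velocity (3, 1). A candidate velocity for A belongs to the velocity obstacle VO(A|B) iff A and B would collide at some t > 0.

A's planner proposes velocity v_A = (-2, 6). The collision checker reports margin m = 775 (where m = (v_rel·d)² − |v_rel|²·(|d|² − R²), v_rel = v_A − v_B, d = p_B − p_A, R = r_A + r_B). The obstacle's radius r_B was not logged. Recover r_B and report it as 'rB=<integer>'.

m = 775
d = (14, -1);  v_rel = (-5, 5),  |v_rel|² = 50
v_rel×d = (-5)·(-1) − (5)·(14) = -65
since m = R²·50 − (-65)²:  R² = (4225 + 775) / 50 = 100
R = √100 = 10  ⇒  r_B = 10 − 3 = 7

rB=7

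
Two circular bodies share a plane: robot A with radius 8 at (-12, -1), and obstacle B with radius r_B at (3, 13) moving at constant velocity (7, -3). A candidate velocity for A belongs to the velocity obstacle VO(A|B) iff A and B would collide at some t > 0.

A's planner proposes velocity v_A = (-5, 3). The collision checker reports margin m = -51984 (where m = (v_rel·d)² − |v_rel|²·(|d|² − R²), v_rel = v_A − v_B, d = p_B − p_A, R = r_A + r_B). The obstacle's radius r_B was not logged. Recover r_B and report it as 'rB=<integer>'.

m = -51984
d = (15, 14);  v_rel = (-12, 6),  |v_rel|² = 180
v_rel×d = (-12)·(14) − (6)·(15) = -258
since m = R²·180 − (-258)²:  R² = (66564 + -51984) / 180 = 81
R = √81 = 9  ⇒  r_B = 9 − 8 = 1

rB=1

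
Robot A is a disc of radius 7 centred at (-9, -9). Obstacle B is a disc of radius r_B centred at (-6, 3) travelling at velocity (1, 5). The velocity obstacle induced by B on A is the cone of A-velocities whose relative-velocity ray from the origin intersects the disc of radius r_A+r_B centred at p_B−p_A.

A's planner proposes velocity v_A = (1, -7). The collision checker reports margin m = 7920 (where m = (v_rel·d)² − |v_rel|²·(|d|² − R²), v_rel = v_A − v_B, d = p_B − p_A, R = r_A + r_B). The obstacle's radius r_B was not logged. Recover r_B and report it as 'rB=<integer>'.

m = 7920
d = (3, 12);  v_rel = (0, -12),  |v_rel|² = 144
v_rel×d = (0)·(12) − (-12)·(3) = 36
since m = R²·144 − 36²:  R² = (1296 + 7920) / 144 = 64
R = √64 = 8  ⇒  r_B = 8 − 7 = 1

rB=1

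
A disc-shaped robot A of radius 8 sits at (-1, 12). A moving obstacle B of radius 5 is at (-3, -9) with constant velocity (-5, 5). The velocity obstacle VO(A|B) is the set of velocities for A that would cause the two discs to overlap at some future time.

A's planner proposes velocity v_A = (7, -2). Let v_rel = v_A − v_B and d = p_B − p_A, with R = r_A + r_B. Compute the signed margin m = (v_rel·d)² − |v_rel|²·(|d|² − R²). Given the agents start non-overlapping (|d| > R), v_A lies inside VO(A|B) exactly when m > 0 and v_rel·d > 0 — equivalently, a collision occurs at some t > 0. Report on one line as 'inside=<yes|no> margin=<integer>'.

d = (-2, -21),  |d|² = 445;  R = 8+5 = 13,  c = 445−13² = 276
v_rel = (12, -7),  |v_rel|² = 193;  v_rel·d = (12)·(-2) + (-7)·(-21) = 123
193·t² − 246·t + 276 = 0  ⇒  m = 123² − 193·276 = -38139
m = -38139 < 0,  v_rel·d = 123 > 0  ⇒  outside

inside=no margin=-38139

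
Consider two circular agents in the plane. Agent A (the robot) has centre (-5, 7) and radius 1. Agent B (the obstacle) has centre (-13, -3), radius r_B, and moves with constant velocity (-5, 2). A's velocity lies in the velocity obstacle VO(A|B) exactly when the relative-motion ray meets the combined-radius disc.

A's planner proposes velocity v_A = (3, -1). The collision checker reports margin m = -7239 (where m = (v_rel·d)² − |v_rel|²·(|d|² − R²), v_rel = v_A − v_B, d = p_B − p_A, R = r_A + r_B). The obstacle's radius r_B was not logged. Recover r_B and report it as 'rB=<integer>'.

m = -7239
d = (-8, -10);  v_rel = (8, -3),  |v_rel|² = 73
v_rel×d = (8)·(-10) − (-3)·(-8) = -104
since m = R²·73 − (-104)²:  R² = (10816 + -7239) / 73 = 49
R = √49 = 7  ⇒  r_B = 7 − 1 = 6

rB=6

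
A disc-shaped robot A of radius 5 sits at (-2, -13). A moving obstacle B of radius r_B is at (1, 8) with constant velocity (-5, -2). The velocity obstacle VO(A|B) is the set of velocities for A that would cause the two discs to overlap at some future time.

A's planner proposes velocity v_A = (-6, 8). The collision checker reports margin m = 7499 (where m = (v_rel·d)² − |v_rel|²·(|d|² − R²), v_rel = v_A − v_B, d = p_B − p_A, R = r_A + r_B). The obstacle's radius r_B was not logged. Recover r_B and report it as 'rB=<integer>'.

m = 7499
d = (3, 21);  v_rel = (-1, 10),  |v_rel|² = 101
v_rel×d = (-1)·(21) − (10)·(3) = -51
since m = R²·101 − (-51)²:  R² = (2601 + 7499) / 101 = 100
R = √100 = 10  ⇒  r_B = 10 − 5 = 5

rB=5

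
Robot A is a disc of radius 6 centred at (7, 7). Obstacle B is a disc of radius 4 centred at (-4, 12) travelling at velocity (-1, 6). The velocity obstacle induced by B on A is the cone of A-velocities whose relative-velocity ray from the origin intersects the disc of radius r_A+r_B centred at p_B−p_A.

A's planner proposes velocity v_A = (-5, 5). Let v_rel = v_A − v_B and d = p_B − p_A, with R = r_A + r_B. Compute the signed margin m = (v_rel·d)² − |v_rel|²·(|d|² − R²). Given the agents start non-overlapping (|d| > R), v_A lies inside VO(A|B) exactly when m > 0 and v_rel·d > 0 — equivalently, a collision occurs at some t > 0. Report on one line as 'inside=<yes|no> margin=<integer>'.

d = (-11, 5),  |d|² = 146;  R = 6+4 = 10,  c = 146−10² = 46
v_rel = (-4, -1),  |v_rel|² = 17;  v_rel·d = (-4)·(-11) + (-1)·(5) = 39
17·t² − 78·t + 46 = 0  ⇒  m = 39² − 17·46 = 739
m = 739 > 0,  v_rel·d = 39 > 0  ⇒  inside

inside=yes margin=739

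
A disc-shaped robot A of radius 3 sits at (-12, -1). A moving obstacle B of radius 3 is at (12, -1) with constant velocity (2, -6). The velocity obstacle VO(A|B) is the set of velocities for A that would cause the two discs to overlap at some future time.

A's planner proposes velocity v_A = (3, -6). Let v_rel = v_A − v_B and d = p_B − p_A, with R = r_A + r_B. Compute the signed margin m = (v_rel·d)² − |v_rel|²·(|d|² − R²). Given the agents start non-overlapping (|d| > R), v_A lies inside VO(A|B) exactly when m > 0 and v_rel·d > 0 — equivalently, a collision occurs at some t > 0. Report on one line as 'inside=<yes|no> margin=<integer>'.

d = (24, 0),  |d|² = 576;  R = 3+3 = 6,  c = 576−6² = 540
v_rel = (1, 0),  |v_rel|² = 1;  v_rel·d = (1)·(24) + (0)·(0) = 24
1·t² − 48·t + 540 = 0  ⇒  m = 24² − 1·540 = 36
m = 36 > 0,  v_rel·d = 24 > 0  ⇒  inside

inside=yes margin=36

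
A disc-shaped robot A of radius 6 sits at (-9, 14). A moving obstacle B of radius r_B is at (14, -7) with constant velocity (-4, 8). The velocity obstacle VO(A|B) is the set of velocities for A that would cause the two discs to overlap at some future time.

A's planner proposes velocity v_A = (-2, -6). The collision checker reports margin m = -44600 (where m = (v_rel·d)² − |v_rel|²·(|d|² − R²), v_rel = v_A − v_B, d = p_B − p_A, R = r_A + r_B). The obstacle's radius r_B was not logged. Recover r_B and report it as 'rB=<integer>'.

m = -44600
d = (23, -21);  v_rel = (2, -14),  |v_rel|² = 200
v_rel×d = (2)·(-21) − (-14)·(23) = 280
since m = R²·200 − 280²:  R² = (78400 + -44600) / 200 = 169
R = √169 = 13  ⇒  r_B = 13 − 6 = 7

rB=7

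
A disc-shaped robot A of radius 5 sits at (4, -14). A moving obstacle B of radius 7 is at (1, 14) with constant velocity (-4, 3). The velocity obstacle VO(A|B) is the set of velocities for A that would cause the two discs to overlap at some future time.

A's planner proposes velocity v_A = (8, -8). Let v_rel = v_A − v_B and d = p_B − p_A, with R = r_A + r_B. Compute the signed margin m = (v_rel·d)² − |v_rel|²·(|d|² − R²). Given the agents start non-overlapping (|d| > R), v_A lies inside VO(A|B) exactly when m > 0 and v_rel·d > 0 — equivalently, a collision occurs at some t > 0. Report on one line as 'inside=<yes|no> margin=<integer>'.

d = (-3, 28),  |d|² = 793;  R = 5+7 = 12,  c = 793−12² = 649
v_rel = (12, -11),  |v_rel|² = 265;  v_rel·d = (12)·(-3) + (-11)·(28) = -344
265·t² + 688·t + 649 = 0  ⇒  m = (-344)² − 265·649 = -53649
m = -53649 < 0,  v_rel·d = -344 < 0  ⇒  outside

inside=no margin=-53649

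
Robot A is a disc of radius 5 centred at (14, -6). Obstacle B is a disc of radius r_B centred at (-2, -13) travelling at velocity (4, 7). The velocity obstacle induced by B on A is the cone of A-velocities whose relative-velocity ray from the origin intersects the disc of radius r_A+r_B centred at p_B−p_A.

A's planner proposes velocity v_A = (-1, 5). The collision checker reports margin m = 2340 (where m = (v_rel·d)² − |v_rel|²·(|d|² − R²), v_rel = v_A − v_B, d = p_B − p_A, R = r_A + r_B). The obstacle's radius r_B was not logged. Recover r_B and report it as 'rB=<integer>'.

m = 2340
d = (-16, -7);  v_rel = (-5, -2),  |v_rel|² = 29
v_rel×d = (-5)·(-7) − (-2)·(-16) = 3
since m = R²·29 − 3²:  R² = (9 + 2340) / 29 = 81
R = √81 = 9  ⇒  r_B = 9 − 5 = 4

rB=4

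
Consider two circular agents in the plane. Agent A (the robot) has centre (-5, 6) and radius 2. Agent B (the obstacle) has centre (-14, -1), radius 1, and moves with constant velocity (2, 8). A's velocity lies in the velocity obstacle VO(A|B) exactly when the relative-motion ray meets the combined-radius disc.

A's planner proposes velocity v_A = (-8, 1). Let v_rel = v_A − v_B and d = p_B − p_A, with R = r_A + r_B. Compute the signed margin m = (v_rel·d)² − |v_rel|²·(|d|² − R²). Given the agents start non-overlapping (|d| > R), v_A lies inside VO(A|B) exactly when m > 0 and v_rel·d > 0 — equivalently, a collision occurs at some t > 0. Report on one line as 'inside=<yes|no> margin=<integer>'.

d = (-9, -7),  |d|² = 130;  R = 2+1 = 3,  c = 130−3² = 121
v_rel = (-10, -7),  |v_rel|² = 149;  v_rel·d = (-10)·(-9) + (-7)·(-7) = 139
149·t² − 278·t + 121 = 0  ⇒  m = 139² − 149·121 = 1292
m = 1292 > 0,  v_rel·d = 139 > 0  ⇒  inside

inside=yes margin=1292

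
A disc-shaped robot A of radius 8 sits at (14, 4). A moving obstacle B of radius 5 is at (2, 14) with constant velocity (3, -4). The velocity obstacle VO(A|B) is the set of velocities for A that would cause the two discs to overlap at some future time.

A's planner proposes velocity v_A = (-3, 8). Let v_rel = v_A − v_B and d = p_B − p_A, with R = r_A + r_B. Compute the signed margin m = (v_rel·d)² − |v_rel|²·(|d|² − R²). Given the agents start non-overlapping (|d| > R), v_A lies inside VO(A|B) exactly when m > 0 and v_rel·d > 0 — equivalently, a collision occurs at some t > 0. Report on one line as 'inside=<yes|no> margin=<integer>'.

d = (-12, 10),  |d|² = 244;  R = 8+5 = 13,  c = 244−13² = 75
v_rel = (-6, 12),  |v_rel|² = 180;  v_rel·d = (-6)·(-12) + (12)·(10) = 192
180·t² − 384·t + 75 = 0  ⇒  m = 192² − 180·75 = 23364
m = 23364 > 0,  v_rel·d = 192 > 0  ⇒  inside

inside=yes margin=23364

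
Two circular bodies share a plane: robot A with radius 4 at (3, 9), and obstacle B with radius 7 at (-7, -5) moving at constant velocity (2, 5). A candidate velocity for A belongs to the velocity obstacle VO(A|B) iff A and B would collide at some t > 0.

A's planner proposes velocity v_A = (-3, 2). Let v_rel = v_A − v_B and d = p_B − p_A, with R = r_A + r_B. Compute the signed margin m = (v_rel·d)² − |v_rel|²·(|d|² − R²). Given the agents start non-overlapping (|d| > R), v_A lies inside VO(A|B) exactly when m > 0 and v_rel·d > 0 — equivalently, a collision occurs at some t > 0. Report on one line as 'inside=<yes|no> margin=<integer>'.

d = (-10, -14),  |d|² = 296;  R = 4+7 = 11,  c = 296−11² = 175
v_rel = (-5, -3),  |v_rel|² = 34;  v_rel·d = (-5)·(-10) + (-3)·(-14) = 92
34·t² − 184·t + 175 = 0  ⇒  m = 92² − 34·175 = 2514
m = 2514 > 0,  v_rel·d = 92 > 0  ⇒  inside

inside=yes margin=2514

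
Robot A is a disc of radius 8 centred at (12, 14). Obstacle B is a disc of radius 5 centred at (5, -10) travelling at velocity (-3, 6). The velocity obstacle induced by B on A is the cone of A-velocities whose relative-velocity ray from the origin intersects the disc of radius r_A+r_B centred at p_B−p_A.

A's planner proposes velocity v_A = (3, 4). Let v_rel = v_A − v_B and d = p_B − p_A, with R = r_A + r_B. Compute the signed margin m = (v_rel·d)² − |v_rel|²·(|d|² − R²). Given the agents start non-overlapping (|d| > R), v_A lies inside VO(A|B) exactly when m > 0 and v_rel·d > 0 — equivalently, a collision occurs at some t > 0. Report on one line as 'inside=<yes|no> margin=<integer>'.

d = (-7, -24),  |d|² = 625;  R = 8+5 = 13,  c = 625−13² = 456
v_rel = (6, -2),  |v_rel|² = 40;  v_rel·d = (6)·(-7) + (-2)·(-24) = 6
40·t² − 12·t + 456 = 0  ⇒  m = 6² − 40·456 = -18204
m = -18204 < 0,  v_rel·d = 6 > 0  ⇒  outside

inside=no margin=-18204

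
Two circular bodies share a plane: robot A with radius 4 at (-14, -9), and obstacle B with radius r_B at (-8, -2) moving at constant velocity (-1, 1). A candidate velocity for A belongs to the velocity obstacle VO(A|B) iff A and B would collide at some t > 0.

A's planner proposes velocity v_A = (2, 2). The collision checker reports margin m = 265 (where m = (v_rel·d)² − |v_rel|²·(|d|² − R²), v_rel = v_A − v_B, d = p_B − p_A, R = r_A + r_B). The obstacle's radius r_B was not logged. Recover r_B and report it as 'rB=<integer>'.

m = 265
d = (6, 7);  v_rel = (3, 1),  |v_rel|² = 10
v_rel×d = (3)·(7) − (1)·(6) = 15
since m = R²·10 − 15²:  R² = (225 + 265) / 10 = 49
R = √49 = 7  ⇒  r_B = 7 − 4 = 3

rB=3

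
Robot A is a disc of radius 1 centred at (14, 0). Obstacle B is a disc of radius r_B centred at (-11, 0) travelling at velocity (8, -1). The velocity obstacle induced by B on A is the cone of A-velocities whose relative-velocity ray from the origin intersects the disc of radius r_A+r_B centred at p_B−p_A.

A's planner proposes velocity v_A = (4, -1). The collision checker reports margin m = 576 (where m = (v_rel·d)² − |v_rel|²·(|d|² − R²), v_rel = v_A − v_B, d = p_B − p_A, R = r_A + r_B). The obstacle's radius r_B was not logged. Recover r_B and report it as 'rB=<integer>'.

m = 576
d = (-25, 0);  v_rel = (-4, 0),  |v_rel|² = 16
v_rel×d = (-4)·(0) − (0)·(-25) = 0
since m = R²·16 − 0²:  R² = (0 + 576) / 16 = 36
R = √36 = 6  ⇒  r_B = 6 − 1 = 5

rB=5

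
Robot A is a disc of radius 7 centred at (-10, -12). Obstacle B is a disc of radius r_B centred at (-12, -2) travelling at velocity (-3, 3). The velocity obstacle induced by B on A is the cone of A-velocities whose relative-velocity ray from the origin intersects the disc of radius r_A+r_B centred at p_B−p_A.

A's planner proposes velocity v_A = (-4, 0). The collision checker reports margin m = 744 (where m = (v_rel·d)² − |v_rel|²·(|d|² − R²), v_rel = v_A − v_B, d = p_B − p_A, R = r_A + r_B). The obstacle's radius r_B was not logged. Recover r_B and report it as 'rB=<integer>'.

m = 744
d = (-2, 10);  v_rel = (-1, -3),  |v_rel|² = 10
v_rel×d = (-1)·(10) − (-3)·(-2) = -16
since m = R²·10 − (-16)²:  R² = (256 + 744) / 10 = 100
R = √100 = 10  ⇒  r_B = 10 − 7 = 3

rB=3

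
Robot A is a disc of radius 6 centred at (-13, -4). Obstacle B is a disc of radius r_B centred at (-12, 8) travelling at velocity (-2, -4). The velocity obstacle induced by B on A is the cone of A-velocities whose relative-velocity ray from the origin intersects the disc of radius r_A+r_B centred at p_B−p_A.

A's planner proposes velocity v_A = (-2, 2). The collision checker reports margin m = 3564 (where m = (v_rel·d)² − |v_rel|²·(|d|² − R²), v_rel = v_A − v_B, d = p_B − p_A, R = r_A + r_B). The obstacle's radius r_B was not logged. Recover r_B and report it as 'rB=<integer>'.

m = 3564
d = (1, 12);  v_rel = (0, 6),  |v_rel|² = 36
v_rel×d = (0)·(12) − (6)·(1) = -6
since m = R²·36 − (-6)²:  R² = (36 + 3564) / 36 = 100
R = √100 = 10  ⇒  r_B = 10 − 6 = 4

rB=4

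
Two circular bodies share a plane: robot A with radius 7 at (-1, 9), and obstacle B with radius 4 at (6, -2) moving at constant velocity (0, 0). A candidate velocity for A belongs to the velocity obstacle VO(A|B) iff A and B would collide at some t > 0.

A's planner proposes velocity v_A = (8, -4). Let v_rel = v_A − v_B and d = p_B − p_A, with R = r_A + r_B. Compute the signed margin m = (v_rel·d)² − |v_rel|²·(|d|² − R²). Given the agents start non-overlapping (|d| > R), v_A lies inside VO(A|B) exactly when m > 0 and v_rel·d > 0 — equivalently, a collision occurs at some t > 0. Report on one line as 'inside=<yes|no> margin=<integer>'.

d = (7, -11),  |d|² = 170;  R = 7+4 = 11,  c = 170−11² = 49
v_rel = (8, -4),  |v_rel|² = 80;  v_rel·d = (8)·(7) + (-4)·(-11) = 100
80·t² − 200·t + 49 = 0  ⇒  m = 100² − 80·49 = 6080
m = 6080 > 0,  v_rel·d = 100 > 0  ⇒  inside

inside=yes margin=6080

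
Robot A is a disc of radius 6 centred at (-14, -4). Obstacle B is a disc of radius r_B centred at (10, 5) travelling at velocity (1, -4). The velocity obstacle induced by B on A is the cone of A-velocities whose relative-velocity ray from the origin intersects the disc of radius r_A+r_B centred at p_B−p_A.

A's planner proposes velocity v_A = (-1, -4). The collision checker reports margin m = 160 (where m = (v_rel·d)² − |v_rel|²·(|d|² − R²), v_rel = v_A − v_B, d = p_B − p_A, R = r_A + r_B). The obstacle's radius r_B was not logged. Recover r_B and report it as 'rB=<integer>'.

m = 160
d = (24, 9);  v_rel = (-2, 0),  |v_rel|² = 4
v_rel×d = (-2)·(9) − (0)·(24) = -18
since m = R²·4 − (-18)²:  R² = (324 + 160) / 4 = 121
R = √121 = 11  ⇒  r_B = 11 − 6 = 5

rB=5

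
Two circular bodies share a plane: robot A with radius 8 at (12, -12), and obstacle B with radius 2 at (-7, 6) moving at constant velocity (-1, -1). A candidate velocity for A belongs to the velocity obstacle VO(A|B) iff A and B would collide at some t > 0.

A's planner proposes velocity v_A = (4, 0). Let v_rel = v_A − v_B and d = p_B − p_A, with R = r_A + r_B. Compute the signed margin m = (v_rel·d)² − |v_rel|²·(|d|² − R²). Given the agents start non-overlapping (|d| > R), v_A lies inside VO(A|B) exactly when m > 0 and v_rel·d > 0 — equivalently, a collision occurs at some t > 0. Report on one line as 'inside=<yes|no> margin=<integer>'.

d = (-19, 18),  |d|² = 685;  R = 8+2 = 10,  c = 685−10² = 585
v_rel = (5, 1),  |v_rel|² = 26;  v_rel·d = (5)·(-19) + (1)·(18) = -77
26·t² + 154·t + 585 = 0  ⇒  m = (-77)² − 26·585 = -9281
m = -9281 < 0,  v_rel·d = -77 < 0  ⇒  outside

inside=no margin=-9281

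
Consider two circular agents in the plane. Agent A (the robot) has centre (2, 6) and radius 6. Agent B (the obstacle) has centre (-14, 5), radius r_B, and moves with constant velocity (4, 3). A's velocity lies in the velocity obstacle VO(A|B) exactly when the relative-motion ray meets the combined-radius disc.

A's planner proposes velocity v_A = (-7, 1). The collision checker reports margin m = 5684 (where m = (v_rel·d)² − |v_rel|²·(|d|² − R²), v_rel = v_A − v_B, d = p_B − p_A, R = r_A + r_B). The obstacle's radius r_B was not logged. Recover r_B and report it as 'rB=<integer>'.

m = 5684
d = (-16, -1);  v_rel = (-11, -2),  |v_rel|² = 125
v_rel×d = (-11)·(-1) − (-2)·(-16) = -21
since m = R²·125 − (-21)²:  R² = (441 + 5684) / 125 = 49
R = √49 = 7  ⇒  r_B = 7 − 6 = 1

rB=1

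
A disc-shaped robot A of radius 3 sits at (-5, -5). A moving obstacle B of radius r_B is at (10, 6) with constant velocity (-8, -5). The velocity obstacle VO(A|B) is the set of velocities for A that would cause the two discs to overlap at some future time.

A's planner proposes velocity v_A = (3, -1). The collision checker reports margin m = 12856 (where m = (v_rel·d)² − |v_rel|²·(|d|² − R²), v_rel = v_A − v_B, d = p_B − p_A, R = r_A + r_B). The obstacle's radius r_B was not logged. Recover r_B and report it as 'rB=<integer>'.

m = 12856
d = (15, 11);  v_rel = (11, 4),  |v_rel|² = 137
v_rel×d = (11)·(11) − (4)·(15) = 61
since m = R²·137 − 61²:  R² = (3721 + 12856) / 137 = 121
R = √121 = 11  ⇒  r_B = 11 − 3 = 8

rB=8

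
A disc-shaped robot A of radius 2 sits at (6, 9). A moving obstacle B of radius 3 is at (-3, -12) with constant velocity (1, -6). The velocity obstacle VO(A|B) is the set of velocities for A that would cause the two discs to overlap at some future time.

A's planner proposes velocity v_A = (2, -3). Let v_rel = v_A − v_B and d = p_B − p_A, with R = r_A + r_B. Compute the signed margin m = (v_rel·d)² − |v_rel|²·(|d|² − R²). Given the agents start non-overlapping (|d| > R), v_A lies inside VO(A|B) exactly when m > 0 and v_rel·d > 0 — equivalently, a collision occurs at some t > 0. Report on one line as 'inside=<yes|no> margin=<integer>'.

d = (-9, -21),  |d|² = 522;  R = 2+3 = 5,  c = 522−5² = 497
v_rel = (1, 3),  |v_rel|² = 10;  v_rel·d = (1)·(-9) + (3)·(-21) = -72
10·t² + 144·t + 497 = 0  ⇒  m = (-72)² − 10·497 = 214
m = 214 > 0,  v_rel·d = -72 < 0  ⇒  outside

inside=no margin=214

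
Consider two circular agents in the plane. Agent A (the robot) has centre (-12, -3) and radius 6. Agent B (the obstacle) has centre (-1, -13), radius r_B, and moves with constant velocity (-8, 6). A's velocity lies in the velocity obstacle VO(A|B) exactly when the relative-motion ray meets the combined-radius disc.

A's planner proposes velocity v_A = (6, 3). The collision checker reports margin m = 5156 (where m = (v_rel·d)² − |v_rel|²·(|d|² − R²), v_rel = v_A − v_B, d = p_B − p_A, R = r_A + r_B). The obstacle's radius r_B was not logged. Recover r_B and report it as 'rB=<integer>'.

m = 5156
d = (11, -10);  v_rel = (14, -3),  |v_rel|² = 205
v_rel×d = (14)·(-10) − (-3)·(11) = -107
since m = R²·205 − (-107)²:  R² = (11449 + 5156) / 205 = 81
R = √81 = 9  ⇒  r_B = 9 − 6 = 3

rB=3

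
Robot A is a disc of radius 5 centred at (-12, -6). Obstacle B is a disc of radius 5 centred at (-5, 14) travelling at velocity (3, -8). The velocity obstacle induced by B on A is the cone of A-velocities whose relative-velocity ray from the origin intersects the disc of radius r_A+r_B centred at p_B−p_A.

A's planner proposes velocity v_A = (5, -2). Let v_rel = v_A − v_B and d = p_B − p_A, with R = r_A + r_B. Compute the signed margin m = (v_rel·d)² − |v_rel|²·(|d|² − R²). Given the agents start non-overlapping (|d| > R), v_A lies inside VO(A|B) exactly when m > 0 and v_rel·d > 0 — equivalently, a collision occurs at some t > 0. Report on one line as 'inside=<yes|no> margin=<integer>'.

d = (7, 20),  |d|² = 449;  R = 5+5 = 10,  c = 449−10² = 349
v_rel = (2, 6),  |v_rel|² = 40;  v_rel·d = (2)·(7) + (6)·(20) = 134
40·t² − 268·t + 349 = 0  ⇒  m = 134² − 40·349 = 3996
m = 3996 > 0,  v_rel·d = 134 > 0  ⇒  inside

inside=yes margin=3996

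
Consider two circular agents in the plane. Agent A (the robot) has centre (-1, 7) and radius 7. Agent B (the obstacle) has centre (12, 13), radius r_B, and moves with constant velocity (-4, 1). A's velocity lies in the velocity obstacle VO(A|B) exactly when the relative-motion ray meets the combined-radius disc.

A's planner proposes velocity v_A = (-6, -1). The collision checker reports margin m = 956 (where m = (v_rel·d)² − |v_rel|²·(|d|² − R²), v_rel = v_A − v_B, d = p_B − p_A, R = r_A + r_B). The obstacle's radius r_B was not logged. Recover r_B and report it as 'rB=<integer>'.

m = 956
d = (13, 6);  v_rel = (-2, -2),  |v_rel|² = 8
v_rel×d = (-2)·(6) − (-2)·(13) = 14
since m = R²·8 − 14²:  R² = (196 + 956) / 8 = 144
R = √144 = 12  ⇒  r_B = 12 − 7 = 5

rB=5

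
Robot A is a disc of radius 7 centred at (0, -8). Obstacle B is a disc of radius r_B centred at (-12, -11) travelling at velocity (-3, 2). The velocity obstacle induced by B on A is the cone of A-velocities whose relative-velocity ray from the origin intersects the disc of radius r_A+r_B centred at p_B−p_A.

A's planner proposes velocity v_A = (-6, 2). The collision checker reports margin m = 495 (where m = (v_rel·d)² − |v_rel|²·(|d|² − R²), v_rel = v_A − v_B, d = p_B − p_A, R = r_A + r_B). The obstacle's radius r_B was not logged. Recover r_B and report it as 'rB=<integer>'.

m = 495
d = (-12, -3);  v_rel = (-3, 0),  |v_rel|² = 9
v_rel×d = (-3)·(-3) − (0)·(-12) = 9
since m = R²·9 − 9²:  R² = (81 + 495) / 9 = 64
R = √64 = 8  ⇒  r_B = 8 − 7 = 1

rB=1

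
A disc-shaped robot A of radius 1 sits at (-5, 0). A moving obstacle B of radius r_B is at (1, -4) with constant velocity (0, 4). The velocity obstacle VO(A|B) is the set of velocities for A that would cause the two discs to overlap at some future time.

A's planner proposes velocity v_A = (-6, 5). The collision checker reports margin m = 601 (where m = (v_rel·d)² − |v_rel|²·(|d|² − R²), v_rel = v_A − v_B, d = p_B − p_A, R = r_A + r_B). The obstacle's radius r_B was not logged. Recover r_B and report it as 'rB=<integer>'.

m = 601
d = (6, -4);  v_rel = (-6, 1),  |v_rel|² = 37
v_rel×d = (-6)·(-4) − (1)·(6) = 18
since m = R²·37 − 18²:  R² = (324 + 601) / 37 = 25
R = √25 = 5  ⇒  r_B = 5 − 1 = 4

rB=4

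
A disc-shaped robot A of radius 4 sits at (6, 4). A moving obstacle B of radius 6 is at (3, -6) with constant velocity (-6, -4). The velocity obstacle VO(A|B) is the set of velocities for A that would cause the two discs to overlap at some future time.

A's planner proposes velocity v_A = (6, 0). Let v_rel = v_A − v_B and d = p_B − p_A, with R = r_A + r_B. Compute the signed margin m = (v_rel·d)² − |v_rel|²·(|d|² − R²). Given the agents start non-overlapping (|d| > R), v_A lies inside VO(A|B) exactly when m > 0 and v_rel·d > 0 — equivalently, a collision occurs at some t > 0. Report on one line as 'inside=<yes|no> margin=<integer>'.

d = (-3, -10),  |d|² = 109;  R = 4+6 = 10,  c = 109−10² = 9
v_rel = (12, 4),  |v_rel|² = 160;  v_rel·d = (12)·(-3) + (4)·(-10) = -76
160·t² + 152·t + 9 = 0  ⇒  m = (-76)² − 160·9 = 4336
m = 4336 > 0,  v_rel·d = -76 < 0  ⇒  outside

inside=no margin=4336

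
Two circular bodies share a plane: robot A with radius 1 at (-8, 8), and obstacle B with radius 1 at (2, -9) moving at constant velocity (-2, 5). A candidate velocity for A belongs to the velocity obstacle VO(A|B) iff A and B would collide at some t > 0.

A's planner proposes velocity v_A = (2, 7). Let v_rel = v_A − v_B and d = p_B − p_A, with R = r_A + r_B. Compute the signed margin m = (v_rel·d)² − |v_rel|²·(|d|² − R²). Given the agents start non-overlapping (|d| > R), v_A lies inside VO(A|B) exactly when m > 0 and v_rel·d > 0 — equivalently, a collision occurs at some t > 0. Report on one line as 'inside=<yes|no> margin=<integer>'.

d = (10, -17),  |d|² = 389;  R = 1+1 = 2,  c = 389−2² = 385
v_rel = (4, 2),  |v_rel|² = 20;  v_rel·d = (4)·(10) + (2)·(-17) = 6
20·t² − 12·t + 385 = 0  ⇒  m = 6² − 20·385 = -7664
m = -7664 < 0,  v_rel·d = 6 > 0  ⇒  outside

inside=no margin=-7664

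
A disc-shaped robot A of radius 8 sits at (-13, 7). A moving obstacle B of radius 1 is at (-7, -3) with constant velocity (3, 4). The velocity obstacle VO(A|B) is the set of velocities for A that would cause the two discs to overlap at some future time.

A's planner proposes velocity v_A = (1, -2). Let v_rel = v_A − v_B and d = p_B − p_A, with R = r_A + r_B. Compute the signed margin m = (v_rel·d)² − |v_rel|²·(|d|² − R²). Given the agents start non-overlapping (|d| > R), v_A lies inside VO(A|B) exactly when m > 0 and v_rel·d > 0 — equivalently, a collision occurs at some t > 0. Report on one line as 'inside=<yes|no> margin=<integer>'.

d = (6, -10),  |d|² = 136;  R = 8+1 = 9,  c = 136−9² = 55
v_rel = (-2, -6),  |v_rel|² = 40;  v_rel·d = (-2)·(6) + (-6)·(-10) = 48
40·t² − 96·t + 55 = 0  ⇒  m = 48² − 40·55 = 104
m = 104 > 0,  v_rel·d = 48 > 0  ⇒  inside

inside=yes margin=104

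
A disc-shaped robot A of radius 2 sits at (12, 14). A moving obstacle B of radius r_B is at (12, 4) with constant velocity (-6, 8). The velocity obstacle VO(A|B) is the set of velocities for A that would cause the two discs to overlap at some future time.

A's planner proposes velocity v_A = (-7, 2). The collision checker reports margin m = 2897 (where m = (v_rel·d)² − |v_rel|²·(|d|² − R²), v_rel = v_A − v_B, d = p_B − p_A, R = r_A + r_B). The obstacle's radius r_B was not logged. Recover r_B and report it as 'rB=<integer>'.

m = 2897
d = (0, -10);  v_rel = (-1, -6),  |v_rel|² = 37
v_rel×d = (-1)·(-10) − (-6)·(0) = 10
since m = R²·37 − 10²:  R² = (100 + 2897) / 37 = 81
R = √81 = 9  ⇒  r_B = 9 − 2 = 7

rB=7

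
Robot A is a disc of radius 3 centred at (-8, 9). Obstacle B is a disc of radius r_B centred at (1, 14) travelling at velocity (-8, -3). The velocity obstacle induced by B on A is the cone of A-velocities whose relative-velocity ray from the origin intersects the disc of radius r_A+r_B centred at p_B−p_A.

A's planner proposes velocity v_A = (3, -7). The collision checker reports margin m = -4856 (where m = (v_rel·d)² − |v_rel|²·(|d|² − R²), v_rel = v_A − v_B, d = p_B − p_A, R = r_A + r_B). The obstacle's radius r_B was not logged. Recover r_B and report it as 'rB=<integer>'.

m = -4856
d = (9, 5);  v_rel = (11, -4),  |v_rel|² = 137
v_rel×d = (11)·(5) − (-4)·(9) = 91
since m = R²·137 − 91²:  R² = (8281 + -4856) / 137 = 25
R = √25 = 5  ⇒  r_B = 5 − 3 = 2

rB=2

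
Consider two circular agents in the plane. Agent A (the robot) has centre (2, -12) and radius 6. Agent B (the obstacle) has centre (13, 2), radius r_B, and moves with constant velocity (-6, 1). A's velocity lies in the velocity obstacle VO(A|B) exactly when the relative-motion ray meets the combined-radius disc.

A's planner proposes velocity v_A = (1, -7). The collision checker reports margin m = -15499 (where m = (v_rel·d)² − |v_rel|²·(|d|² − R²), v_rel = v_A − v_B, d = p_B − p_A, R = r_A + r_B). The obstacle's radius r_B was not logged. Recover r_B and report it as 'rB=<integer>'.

m = -15499
d = (11, 14);  v_rel = (7, -8),  |v_rel|² = 113
v_rel×d = (7)·(14) − (-8)·(11) = 186
since m = R²·113 − 186²:  R² = (34596 + -15499) / 113 = 169
R = √169 = 13  ⇒  r_B = 13 − 6 = 7

rB=7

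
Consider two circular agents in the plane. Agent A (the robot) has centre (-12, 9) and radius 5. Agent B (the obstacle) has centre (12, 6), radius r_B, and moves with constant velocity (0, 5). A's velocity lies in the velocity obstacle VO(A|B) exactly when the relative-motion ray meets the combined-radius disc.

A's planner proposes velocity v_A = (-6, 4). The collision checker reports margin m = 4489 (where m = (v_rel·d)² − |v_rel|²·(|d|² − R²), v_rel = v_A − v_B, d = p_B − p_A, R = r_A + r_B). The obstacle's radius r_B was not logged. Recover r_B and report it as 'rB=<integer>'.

m = 4489
d = (24, -3);  v_rel = (-6, -1),  |v_rel|² = 37
v_rel×d = (-6)·(-3) − (-1)·(24) = 42
since m = R²·37 − 42²:  R² = (1764 + 4489) / 37 = 169
R = √169 = 13  ⇒  r_B = 13 − 5 = 8

rB=8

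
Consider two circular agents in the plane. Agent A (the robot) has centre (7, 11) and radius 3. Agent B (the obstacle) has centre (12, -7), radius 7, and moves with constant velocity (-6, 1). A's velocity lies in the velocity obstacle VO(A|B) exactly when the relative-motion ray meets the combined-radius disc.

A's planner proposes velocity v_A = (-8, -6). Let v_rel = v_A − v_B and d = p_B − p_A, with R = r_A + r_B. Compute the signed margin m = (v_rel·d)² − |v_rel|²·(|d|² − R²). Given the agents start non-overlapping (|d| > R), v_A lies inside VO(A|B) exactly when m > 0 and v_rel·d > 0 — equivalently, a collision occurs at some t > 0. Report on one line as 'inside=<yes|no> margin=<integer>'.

d = (5, -18),  |d|² = 349;  R = 3+7 = 10,  c = 349−10² = 249
v_rel = (-2, -7),  |v_rel|² = 53;  v_rel·d = (-2)·(5) + (-7)·(-18) = 116
53·t² − 232·t + 249 = 0  ⇒  m = 116² − 53·249 = 259
m = 259 > 0,  v_rel·d = 116 > 0  ⇒  inside

inside=yes margin=259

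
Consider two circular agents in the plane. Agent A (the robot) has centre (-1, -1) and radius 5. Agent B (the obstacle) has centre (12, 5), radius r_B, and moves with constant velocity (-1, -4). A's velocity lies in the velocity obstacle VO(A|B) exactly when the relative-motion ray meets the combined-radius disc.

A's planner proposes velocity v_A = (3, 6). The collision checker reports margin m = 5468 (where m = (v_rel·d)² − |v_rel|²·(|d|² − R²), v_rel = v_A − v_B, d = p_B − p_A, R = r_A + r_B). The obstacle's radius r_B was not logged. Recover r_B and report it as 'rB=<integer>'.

m = 5468
d = (13, 6);  v_rel = (4, 10),  |v_rel|² = 116
v_rel×d = (4)·(6) − (10)·(13) = -106
since m = R²·116 − (-106)²:  R² = (11236 + 5468) / 116 = 144
R = √144 = 12  ⇒  r_B = 12 − 5 = 7

rB=7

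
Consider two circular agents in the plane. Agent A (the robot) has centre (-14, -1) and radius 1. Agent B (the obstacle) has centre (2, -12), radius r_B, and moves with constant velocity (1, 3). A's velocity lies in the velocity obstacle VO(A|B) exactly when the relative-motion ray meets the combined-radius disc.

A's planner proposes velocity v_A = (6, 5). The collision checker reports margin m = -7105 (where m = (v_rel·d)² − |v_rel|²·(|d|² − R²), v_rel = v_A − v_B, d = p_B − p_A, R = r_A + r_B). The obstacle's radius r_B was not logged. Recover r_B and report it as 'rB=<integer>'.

m = -7105
d = (16, -11);  v_rel = (5, 2),  |v_rel|² = 29
v_rel×d = (5)·(-11) − (2)·(16) = -87
since m = R²·29 − (-87)²:  R² = (7569 + -7105) / 29 = 16
R = √16 = 4  ⇒  r_B = 4 − 1 = 3

rB=3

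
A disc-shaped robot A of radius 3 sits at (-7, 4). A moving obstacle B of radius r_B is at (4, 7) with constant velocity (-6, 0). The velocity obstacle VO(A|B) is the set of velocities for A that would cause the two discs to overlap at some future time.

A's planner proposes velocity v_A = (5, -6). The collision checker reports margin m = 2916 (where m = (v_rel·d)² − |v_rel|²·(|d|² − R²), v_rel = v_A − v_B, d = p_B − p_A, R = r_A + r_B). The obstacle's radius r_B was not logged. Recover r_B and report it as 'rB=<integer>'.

m = 2916
d = (11, 3);  v_rel = (11, -6),  |v_rel|² = 157
v_rel×d = (11)·(3) − (-6)·(11) = 99
since m = R²·157 − 99²:  R² = (9801 + 2916) / 157 = 81
R = √81 = 9  ⇒  r_B = 9 − 3 = 6

rB=6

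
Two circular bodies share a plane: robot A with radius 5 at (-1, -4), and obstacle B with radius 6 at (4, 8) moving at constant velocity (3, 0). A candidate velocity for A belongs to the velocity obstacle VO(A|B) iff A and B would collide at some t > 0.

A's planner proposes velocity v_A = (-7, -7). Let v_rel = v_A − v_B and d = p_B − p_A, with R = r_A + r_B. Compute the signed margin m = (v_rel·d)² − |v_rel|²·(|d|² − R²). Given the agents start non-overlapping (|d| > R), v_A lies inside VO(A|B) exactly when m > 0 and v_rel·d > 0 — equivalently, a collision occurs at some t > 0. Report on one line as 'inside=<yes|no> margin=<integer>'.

d = (5, 12),  |d|² = 169;  R = 5+6 = 11,  c = 169−11² = 48
v_rel = (-10, -7),  |v_rel|² = 149;  v_rel·d = (-10)·(5) + (-7)·(12) = -134
149·t² + 268·t + 48 = 0  ⇒  m = (-134)² − 149·48 = 10804
m = 10804 > 0,  v_rel·d = -134 < 0  ⇒  outside

inside=no margin=10804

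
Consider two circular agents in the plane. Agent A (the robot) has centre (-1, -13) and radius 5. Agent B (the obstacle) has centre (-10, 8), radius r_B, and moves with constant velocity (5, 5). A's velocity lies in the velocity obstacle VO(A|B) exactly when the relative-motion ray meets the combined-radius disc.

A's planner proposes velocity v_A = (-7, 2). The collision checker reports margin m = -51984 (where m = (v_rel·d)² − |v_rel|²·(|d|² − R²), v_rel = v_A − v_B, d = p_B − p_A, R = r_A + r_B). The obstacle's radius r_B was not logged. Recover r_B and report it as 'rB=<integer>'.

m = -51984
d = (-9, 21);  v_rel = (-12, -3),  |v_rel|² = 153
v_rel×d = (-12)·(21) − (-3)·(-9) = -279
since m = R²·153 − (-279)²:  R² = (77841 + -51984) / 153 = 169
R = √169 = 13  ⇒  r_B = 13 − 5 = 8

rB=8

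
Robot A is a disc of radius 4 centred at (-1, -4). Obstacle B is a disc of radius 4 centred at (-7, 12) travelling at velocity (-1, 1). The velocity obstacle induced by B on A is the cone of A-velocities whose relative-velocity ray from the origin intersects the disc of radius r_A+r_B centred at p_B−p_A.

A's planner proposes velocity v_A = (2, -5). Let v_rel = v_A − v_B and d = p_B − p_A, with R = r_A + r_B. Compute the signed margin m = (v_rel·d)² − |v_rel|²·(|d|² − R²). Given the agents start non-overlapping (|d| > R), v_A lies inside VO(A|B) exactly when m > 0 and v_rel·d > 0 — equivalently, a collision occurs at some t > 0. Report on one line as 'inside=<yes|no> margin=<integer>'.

d = (-6, 16),  |d|² = 292;  R = 4+4 = 8,  c = 292−8² = 228
v_rel = (3, -6),  |v_rel|² = 45;  v_rel·d = (3)·(-6) + (-6)·(16) = -114
45·t² + 228·t + 228 = 0  ⇒  m = (-114)² − 45·228 = 2736
m = 2736 > 0,  v_rel·d = -114 < 0  ⇒  outside

inside=no margin=2736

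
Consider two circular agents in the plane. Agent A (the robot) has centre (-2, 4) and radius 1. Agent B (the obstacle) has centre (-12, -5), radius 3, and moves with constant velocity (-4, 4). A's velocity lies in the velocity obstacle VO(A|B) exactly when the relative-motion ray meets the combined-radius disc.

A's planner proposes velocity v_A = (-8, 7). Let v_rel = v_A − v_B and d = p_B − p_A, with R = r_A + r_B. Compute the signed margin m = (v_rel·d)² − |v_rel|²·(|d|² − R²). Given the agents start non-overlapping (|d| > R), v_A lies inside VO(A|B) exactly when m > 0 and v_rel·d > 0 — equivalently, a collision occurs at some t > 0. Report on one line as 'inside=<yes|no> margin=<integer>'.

d = (-10, -9),  |d|² = 181;  R = 1+3 = 4,  c = 181−4² = 165
v_rel = (-4, 3),  |v_rel|² = 25;  v_rel·d = (-4)·(-10) + (3)·(-9) = 13
25·t² − 26·t + 165 = 0  ⇒  m = 13² − 25·165 = -3956
m = -3956 < 0,  v_rel·d = 13 > 0  ⇒  outside

inside=no margin=-3956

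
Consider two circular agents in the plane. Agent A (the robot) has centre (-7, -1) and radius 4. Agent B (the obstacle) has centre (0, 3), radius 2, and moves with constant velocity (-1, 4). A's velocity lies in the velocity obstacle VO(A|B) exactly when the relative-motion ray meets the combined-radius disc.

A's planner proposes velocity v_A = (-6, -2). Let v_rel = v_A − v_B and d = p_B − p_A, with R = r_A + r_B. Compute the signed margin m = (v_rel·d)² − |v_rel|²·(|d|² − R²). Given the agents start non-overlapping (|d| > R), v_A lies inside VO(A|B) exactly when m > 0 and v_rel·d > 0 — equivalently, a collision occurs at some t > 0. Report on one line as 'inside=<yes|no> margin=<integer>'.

d = (7, 4),  |d|² = 65;  R = 4+2 = 6,  c = 65−6² = 29
v_rel = (-5, -6),  |v_rel|² = 61;  v_rel·d = (-5)·(7) + (-6)·(4) = -59
61·t² + 118·t + 29 = 0  ⇒  m = (-59)² − 61·29 = 1712
m = 1712 > 0,  v_rel·d = -59 < 0  ⇒  outside

inside=no margin=1712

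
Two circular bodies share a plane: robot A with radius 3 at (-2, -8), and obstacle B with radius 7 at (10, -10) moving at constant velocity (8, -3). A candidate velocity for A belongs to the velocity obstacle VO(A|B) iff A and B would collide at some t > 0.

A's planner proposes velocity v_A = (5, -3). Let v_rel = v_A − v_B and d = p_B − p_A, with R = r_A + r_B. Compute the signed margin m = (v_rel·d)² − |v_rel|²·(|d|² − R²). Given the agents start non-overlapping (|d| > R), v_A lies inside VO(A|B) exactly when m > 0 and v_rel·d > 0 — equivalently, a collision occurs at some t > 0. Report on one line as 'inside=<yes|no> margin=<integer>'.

d = (12, -2),  |d|² = 148;  R = 3+7 = 10,  c = 148−10² = 48
v_rel = (-3, 0),  |v_rel|² = 9;  v_rel·d = (-3)·(12) + (0)·(-2) = -36
9·t² + 72·t + 48 = 0  ⇒  m = (-36)² − 9·48 = 864
m = 864 > 0,  v_rel·d = -36 < 0  ⇒  outside

inside=no margin=864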